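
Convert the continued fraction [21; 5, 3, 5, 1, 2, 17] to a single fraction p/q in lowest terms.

105517/4980

Using pₖ = aₖpₖ₋₁ + pₖ₋₂ and qₖ = aₖqₖ₋₁ + qₖ₋₂:
  k=0: a=21, p=21, q=1
  k=1: a=5, p=106, q=5
  k=2: a=3, p=339, q=16
  k=3: a=5, p=1801, q=85
  k=4: a=1, p=2140, q=101
  k=5: a=2, p=6081, q=287
  k=6: a=17, p=105517, q=4980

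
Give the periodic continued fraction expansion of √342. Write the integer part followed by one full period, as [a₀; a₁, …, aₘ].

[18; 2, 36]

a₀ = ⌊√342⌋ = 18.
With m₀=0, d₀=1 and mₖ₊₁ = dₖaₖ − mₖ, dₖ₊₁ = (n − mₖ₊₁²)/dₖ, aₖ₊₁ = ⌊(a₀+mₖ₊₁)/dₖ₊₁⌋:
  k=1: m=18, d=18, a=2
  k=2: m=18, d=1, a=36
d=1 and a=2a₀=36 at k=2, so the next step gives (m, d) = (18, 18) again — its k=1 value — and the period has length 2.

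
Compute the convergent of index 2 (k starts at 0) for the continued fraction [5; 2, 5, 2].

Using pₖ = aₖpₖ₋₁ + pₖ₋₂, qₖ = aₖqₖ₋₁ + qₖ₋₂ (with p₋₁=1, p₋₂=0, q₋₁=0, q₋₂=1):
  k=0: a=5, p=5, q=1
  k=1: a=2, p=11, q=2
  k=2: a=5, p=60, q=11

60/11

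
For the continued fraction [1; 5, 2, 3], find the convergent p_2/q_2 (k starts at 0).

13/11

Using pₖ = aₖpₖ₋₁ + pₖ₋₂, qₖ = aₖqₖ₋₁ + qₖ₋₂ (with p₋₁=1, p₋₂=0, q₋₁=0, q₋₂=1):
  k=0: a=1, p=1, q=1
  k=1: a=5, p=6, q=5
  k=2: a=2, p=13, q=11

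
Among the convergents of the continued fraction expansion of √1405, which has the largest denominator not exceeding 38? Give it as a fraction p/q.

√1405 = [37; 2, 14, 2, 74, …] (period length 4).
Convergents:
  p_0/q_0 = 37/1
  p_1/q_1 = 75/2
  p_2/q_2 = 1087/29
  p_3/q_3 = 2249/60
q_2 = 29 ≤ 38 < 60 = q_3, so the answer is 1087/29.

1087/29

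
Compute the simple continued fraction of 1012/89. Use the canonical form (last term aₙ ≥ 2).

1012 = 11·89 + 33
89 = 2·33 + 23
33 = 1·23 + 10
23 = 2·10 + 3
10 = 3·3 + 1
3 = 3·1 + 0  (stop)
So 1012/89 = [11; 2, 1, 2, 3, 3].

[11; 2, 1, 2, 3, 3]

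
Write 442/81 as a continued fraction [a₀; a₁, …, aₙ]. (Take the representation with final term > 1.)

[5; 2, 5, 3, 2]

442 = 5*81 + 37
81 = 2*37 + 7
37 = 5*7 + 2
7 = 3*2 + 1
2 = 2*1 + 0  (stop)
So 442/81 = [5; 2, 5, 3, 2].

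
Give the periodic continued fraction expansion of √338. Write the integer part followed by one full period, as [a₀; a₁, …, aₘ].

a₀ = ⌊√338⌋ = 18.
With m₀=0, d₀=1 and mₖ₊₁ = dₖaₖ − mₖ, dₖ₊₁ = (n − mₖ₊₁²)/dₖ, aₖ₊₁ = ⌊(a₀+mₖ₊₁)/dₖ₊₁⌋:
  k=1: m=18, d=14, a=2
  k=2: m=10, d=17, a=1
  k=3: m=7, d=17, a=1
  k=4: m=10, d=14, a=2
  k=5: m=18, d=1, a=36
d=1 and a=2a₀=36 at k=5, so the next step gives (m, d) = (18, 14) again — its k=1 value — and the period has length 5.

[18; 2, 1, 1, 2, 36]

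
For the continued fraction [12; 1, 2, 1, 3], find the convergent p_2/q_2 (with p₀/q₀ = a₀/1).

38/3

Using pₖ = aₖpₖ₋₁ + pₖ₋₂, qₖ = aₖqₖ₋₁ + qₖ₋₂ (with p₋₁=1, p₋₂=0, q₋₁=0, q₋₂=1):
  k=0: a=12, p=12, q=1
  k=1: a=1, p=13, q=1
  k=2: a=2, p=38, q=3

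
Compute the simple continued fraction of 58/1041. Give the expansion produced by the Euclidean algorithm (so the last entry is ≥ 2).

[0; 17, 1, 18, 3]

58 = 0·1041 + 58
1041 = 17·58 + 55
58 = 1·55 + 3
55 = 18·3 + 1
3 = 3·1 + 0  (stop)
So 58/1041 = [0; 17, 1, 18, 3].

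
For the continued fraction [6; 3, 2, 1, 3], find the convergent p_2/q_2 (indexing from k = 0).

Using pₖ = aₖpₖ₋₁ + pₖ₋₂, qₖ = aₖqₖ₋₁ + qₖ₋₂ (with p₋₁=1, p₋₂=0, q₋₁=0, q₋₂=1):
  k=0: a=6, p=6, q=1
  k=1: a=3, p=19, q=3
  k=2: a=2, p=44, q=7

44/7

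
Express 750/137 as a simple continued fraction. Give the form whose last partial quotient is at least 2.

[5; 2, 9, 3, 2]

750 = 5·137 + 65
137 = 2·65 + 7
65 = 9·7 + 2
7 = 3·2 + 1
2 = 2·1 + 0  (stop)
So 750/137 = [5; 2, 9, 3, 2].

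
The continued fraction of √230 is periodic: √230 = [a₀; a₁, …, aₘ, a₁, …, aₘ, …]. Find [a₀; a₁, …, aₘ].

[15; 6, 30]

a₀ = ⌊√230⌋ = 15.
With m₀=0, d₀=1 and mₖ₊₁ = dₖaₖ − mₖ, dₖ₊₁ = (n − mₖ₊₁²)/dₖ, aₖ₊₁ = ⌊(a₀+mₖ₊₁)/dₖ₊₁⌋:
  k=1: m=15, d=5, a=6
  k=2: m=15, d=1, a=30
d=1 and a=2a₀=30 at k=2, so the next step gives (m, d) = (15, 5) again — its k=1 value — and the period has length 2.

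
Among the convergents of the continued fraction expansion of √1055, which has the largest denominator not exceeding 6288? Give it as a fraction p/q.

√1055 = [32; 2, 12, 2, 64, …] (period length 4).
Convergents:
  p_0/q_0 = 32/1
  p_1/q_1 = 65/2
  p_2/q_2 = 812/25
  p_3/q_3 = 1689/52
  p_4/q_4 = 108908/3353
  p_5/q_5 = 219505/6758
q_4 = 3353 ≤ 6288 < 6758 = q_5, so the answer is 108908/3353.

108908/3353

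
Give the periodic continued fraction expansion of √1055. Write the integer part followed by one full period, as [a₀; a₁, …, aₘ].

a₀ = ⌊√1055⌋ = 32.

[32; 2, 12, 2, 64]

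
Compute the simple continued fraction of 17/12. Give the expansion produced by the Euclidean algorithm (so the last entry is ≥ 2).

[1; 2, 2, 2]

17 = 1·12 + 5
12 = 2·5 + 2
5 = 2·2 + 1
2 = 2·1 + 0  (stop)
So 17/12 = [1; 2, 2, 2].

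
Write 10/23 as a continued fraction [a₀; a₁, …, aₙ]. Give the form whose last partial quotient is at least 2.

10 = 0*23 + 10
23 = 2*10 + 3
10 = 3*3 + 1
3 = 3*1 + 0  (stop)
So 10/23 = [0; 2, 3, 3].

[0; 2, 3, 3]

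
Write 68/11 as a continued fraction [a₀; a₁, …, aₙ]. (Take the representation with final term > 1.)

[6; 5, 2]

68 = 6×11 + 2
11 = 5×2 + 1
2 = 2×1 + 0  (stop)
So 68/11 = [6; 5, 2].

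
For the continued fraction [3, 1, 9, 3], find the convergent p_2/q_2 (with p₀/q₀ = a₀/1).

Using pₖ = aₖpₖ₋₁ + pₖ₋₂, qₖ = aₖqₖ₋₁ + qₖ₋₂ (with p₋₁=1, p₋₂=0, q₋₁=0, q₋₂=1):
  k=0: a=3, p=3, q=1
  k=1: a=1, p=4, q=1
  k=2: a=9, p=39, q=10

39/10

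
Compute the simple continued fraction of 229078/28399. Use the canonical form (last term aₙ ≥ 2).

[8; 15, 17, 3, 3, 3, 3]

229078 = 8*28399 + 1886
28399 = 15*1886 + 109
1886 = 17*109 + 33
109 = 3*33 + 10
33 = 3*10 + 3
10 = 3*3 + 1
3 = 3*1 + 0  (stop)
So 229078/28399 = [8; 15, 17, 3, 3, 3, 3].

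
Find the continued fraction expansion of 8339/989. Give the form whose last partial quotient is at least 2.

8339 = 8·989 + 427
989 = 2·427 + 135
427 = 3·135 + 22
135 = 6·22 + 3
22 = 7·3 + 1
3 = 3·1 + 0  (stop)
So 8339/989 = [8; 2, 3, 6, 7, 3].

[8; 2, 3, 6, 7, 3]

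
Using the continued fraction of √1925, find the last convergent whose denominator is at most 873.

√1925 = [43; 1, 6, 1, 86, …] (period length 4).
Convergents:
  p_0/q_0 = 43/1
  p_1/q_1 = 44/1
  p_2/q_2 = 307/7
  p_3/q_3 = 351/8
  p_4/q_4 = 30493/695
  p_5/q_5 = 30844/703
  p_6/q_6 = 215557/4913
q_5 = 703 ≤ 873 < 4913 = q_6, so the answer is 30844/703.

30844/703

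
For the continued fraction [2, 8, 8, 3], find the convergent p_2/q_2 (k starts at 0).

Using pₖ = aₖpₖ₋₁ + pₖ₋₂, qₖ = aₖqₖ₋₁ + qₖ₋₂ (with p₋₁=1, p₋₂=0, q₋₁=0, q₋₂=1):
  k=0: a=2, p=2, q=1
  k=1: a=8, p=17, q=8
  k=2: a=8, p=138, q=65

138/65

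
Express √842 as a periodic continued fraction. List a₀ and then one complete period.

[29; 58]

a₀ = ⌊√842⌋ = 29.
With m₀=0, d₀=1 and mₖ₊₁ = dₖaₖ − mₖ, dₖ₊₁ = (n − mₖ₊₁²)/dₖ, aₖ₊₁ = ⌊(a₀+mₖ₊₁)/dₖ₊₁⌋:
  k=1: m=29, d=1, a=58
d=1 and a=2a₀=58 at k=1, so the next step gives (m, d) = (29, 1) again — its k=1 value — and the period has length 1.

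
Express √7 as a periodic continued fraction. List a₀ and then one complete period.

a₀ = ⌊√7⌋ = 2.
With m₀=0, d₀=1 and mₖ₊₁ = dₖaₖ − mₖ, dₖ₊₁ = (n − mₖ₊₁²)/dₖ, aₖ₊₁ = ⌊(a₀+mₖ₊₁)/dₖ₊₁⌋:
  k=1: m=2, d=3, a=1
  k=2: m=1, d=2, a=1
  k=3: m=1, d=3, a=1
  k=4: m=2, d=1, a=4
d=1 and a=2a₀=4 at k=4, so the next step gives (m, d) = (2, 3) again — its k=1 value — and the period has length 4.

[2; 1, 1, 1, 4]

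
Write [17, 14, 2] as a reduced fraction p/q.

Using pₖ = aₖpₖ₋₁ + pₖ₋₂ and qₖ = aₖqₖ₋₁ + qₖ₋₂:
  k=0: a=17, p=17, q=1
  k=1: a=14, p=239, q=14
  k=2: a=2, p=495, q=29

495/29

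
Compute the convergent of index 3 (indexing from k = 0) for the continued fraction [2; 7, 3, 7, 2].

Using pₖ = aₖpₖ₋₁ + pₖ₋₂, qₖ = aₖqₖ₋₁ + qₖ₋₂ (with p₋₁=1, p₋₂=0, q₋₁=0, q₋₂=1):
  k=0: a=2, p=2, q=1
  k=1: a=7, p=15, q=7
  k=2: a=3, p=47, q=22
  k=3: a=7, p=344, q=161

344/161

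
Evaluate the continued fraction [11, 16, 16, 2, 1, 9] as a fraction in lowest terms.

84217/7613

Fold from the inside: start with 9/1.
  1 + 1/9 = 10/9
  2 + 9/10 = 29/10
  16 + 10/29 = 474/29
  16 + 29/474 = 7613/474
  11 + 474/7613 = 84217/7613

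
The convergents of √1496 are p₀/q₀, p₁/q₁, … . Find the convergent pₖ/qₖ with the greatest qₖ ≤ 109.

3365/87

√1496 = [38; 1, 2, 9, 2, 1, 76, …] (period length 6).
Convergents:
  p_0/q_0 = 38/1
  p_1/q_1 = 39/1
  p_2/q_2 = 116/3
  p_3/q_3 = 1083/28
  p_4/q_4 = 2282/59
  p_5/q_5 = 3365/87
  p_6/q_6 = 258022/6671
q_5 = 87 ≤ 109 < 6671 = q_6, so the answer is 3365/87.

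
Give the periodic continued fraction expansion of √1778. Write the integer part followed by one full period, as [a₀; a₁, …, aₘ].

[42; 6, 84]

a₀ = ⌊√1778⌋ = 42.
With m₀=0, d₀=1 and mₖ₊₁ = dₖaₖ − mₖ, dₖ₊₁ = (n − mₖ₊₁²)/dₖ, aₖ₊₁ = ⌊(a₀+mₖ₊₁)/dₖ₊₁⌋:
  k=1: m=42, d=14, a=6
  k=2: m=42, d=1, a=84
d=1 and a=2a₀=84 at k=2, so the next step gives (m, d) = (42, 14) again — its k=1 value — and the period has length 2.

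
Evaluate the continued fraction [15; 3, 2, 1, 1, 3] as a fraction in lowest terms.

933/61

Using pₖ = aₖpₖ₋₁ + pₖ₋₂ and qₖ = aₖqₖ₋₁ + qₖ₋₂:
  k=0: a=15, p=15, q=1
  k=1: a=3, p=46, q=3
  k=2: a=2, p=107, q=7
  k=3: a=1, p=153, q=10
  k=4: a=1, p=260, q=17
  k=5: a=3, p=933, q=61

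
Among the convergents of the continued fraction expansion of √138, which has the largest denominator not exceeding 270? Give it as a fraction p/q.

1116/95

√138 = [11; 1, 2, 1, 22, …] (period length 4).
Convergents:
  p_0/q_0 = 11/1
  p_1/q_1 = 12/1
  p_2/q_2 = 35/3
  p_3/q_3 = 47/4
  p_4/q_4 = 1069/91
  p_5/q_5 = 1116/95
  p_6/q_6 = 3301/281
q_5 = 95 ≤ 270 < 281 = q_6, so the answer is 1116/95.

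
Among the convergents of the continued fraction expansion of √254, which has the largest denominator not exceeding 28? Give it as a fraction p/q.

√254 = [15; 1, 14, 1, 30, …] (period length 4).
Convergents:
  p_0/q_0 = 15/1
  p_1/q_1 = 16/1
  p_2/q_2 = 239/15
  p_3/q_3 = 255/16
  p_4/q_4 = 7889/495
q_3 = 16 ≤ 28 < 495 = q_4, so the answer is 255/16.

255/16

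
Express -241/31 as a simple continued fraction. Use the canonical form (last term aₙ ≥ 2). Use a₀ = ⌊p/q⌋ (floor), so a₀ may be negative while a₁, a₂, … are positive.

[-8; 4, 2, 3]

-241 = -8·31 + 7
31 = 4·7 + 3
7 = 2·3 + 1
3 = 3·1 + 0  (stop)
So -241/31 = [-8; 4, 2, 3].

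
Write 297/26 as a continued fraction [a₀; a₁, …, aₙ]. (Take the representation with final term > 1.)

297 = 11*26 + 11
26 = 2*11 + 4
11 = 2*4 + 3
4 = 1*3 + 1
3 = 3*1 + 0  (stop)
So 297/26 = [11; 2, 2, 1, 3].

[11; 2, 2, 1, 3]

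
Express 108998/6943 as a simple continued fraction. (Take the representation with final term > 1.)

[15; 1, 2, 3, 9, 2, 11, 3]

108998 = 15*6943 + 4853
6943 = 1*4853 + 2090
4853 = 2*2090 + 673
2090 = 3*673 + 71
673 = 9*71 + 34
71 = 2*34 + 3
34 = 11*3 + 1
3 = 3*1 + 0  (stop)
So 108998/6943 = [15; 1, 2, 3, 9, 2, 11, 3].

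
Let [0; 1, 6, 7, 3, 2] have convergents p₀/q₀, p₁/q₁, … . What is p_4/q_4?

135/157

Using pₖ = aₖpₖ₋₁ + pₖ₋₂, qₖ = aₖqₖ₋₁ + qₖ₋₂ (with p₋₁=1, p₋₂=0, q₋₁=0, q₋₂=1):
  k=0: a=0, p=0, q=1
  k=1: a=1, p=1, q=1
  k=2: a=6, p=6, q=7
  k=3: a=7, p=43, q=50
  k=4: a=3, p=135, q=157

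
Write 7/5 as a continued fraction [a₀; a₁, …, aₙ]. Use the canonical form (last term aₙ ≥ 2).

[1; 2, 2]

7 = 1×5 + 2
5 = 2×2 + 1
2 = 2×1 + 0  (stop)
So 7/5 = [1; 2, 2].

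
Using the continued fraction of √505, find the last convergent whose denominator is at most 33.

382/17

√505 = [22; 2, 8, 2, 44, …] (period length 4).
Convergents:
  p_0/q_0 = 22/1
  p_1/q_1 = 45/2
  p_2/q_2 = 382/17
  p_3/q_3 = 809/36
q_2 = 17 ≤ 33 < 36 = q_3, so the answer is 382/17.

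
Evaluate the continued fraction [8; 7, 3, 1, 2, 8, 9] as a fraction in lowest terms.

Fold from the inside: start with 9/1.
  8 + 1/9 = 73/9
  2 + 9/73 = 155/73
  1 + 73/155 = 228/155
  3 + 155/228 = 839/228
  7 + 228/839 = 6101/839
  8 + 839/6101 = 49647/6101

49647/6101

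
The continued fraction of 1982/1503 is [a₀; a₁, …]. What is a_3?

3

1982 = 1·1503 + 479   →  a_0 = 1
1503 = 3·479 + 66   →  a_1 = 3
479 = 7·66 + 17   →  a_2 = 7
66 = 3·17 + 15   →  a_3 = 3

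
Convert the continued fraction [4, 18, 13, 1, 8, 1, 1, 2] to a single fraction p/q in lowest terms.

Fold from the inside: start with 2/1.
  1 + 1/2 = 3/2
  1 + 2/3 = 5/3
  8 + 3/5 = 43/5
  1 + 5/43 = 48/43
  13 + 43/48 = 667/48
  18 + 48/667 = 12054/667
  4 + 667/12054 = 48883/12054

48883/12054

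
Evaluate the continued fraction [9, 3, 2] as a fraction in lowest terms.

Fold from the inside: start with 2/1.
  3 + 1/2 = 7/2
  9 + 2/7 = 65/7

65/7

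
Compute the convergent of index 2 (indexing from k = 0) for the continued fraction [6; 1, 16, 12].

118/17

Using pₖ = aₖpₖ₋₁ + pₖ₋₂, qₖ = aₖqₖ₋₁ + qₖ₋₂ (with p₋₁=1, p₋₂=0, q₋₁=0, q₋₂=1):
  k=0: a=6, p=6, q=1
  k=1: a=1, p=7, q=1
  k=2: a=16, p=118, q=17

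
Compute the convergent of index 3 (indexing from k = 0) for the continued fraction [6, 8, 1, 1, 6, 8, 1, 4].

104/17

Using pₖ = aₖpₖ₋₁ + pₖ₋₂, qₖ = aₖqₖ₋₁ + qₖ₋₂ (with p₋₁=1, p₋₂=0, q₋₁=0, q₋₂=1):
  k=0: a=6, p=6, q=1
  k=1: a=8, p=49, q=8
  k=2: a=1, p=55, q=9
  k=3: a=1, p=104, q=17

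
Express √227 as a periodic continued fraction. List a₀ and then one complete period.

a₀ = ⌊√227⌋ = 15.
With m₀=0, d₀=1 and mₖ₊₁ = dₖaₖ − mₖ, dₖ₊₁ = (n − mₖ₊₁²)/dₖ, aₖ₊₁ = ⌊(a₀+mₖ₊₁)/dₖ₊₁⌋:
  k=1: m=15, d=2, a=15
  k=2: m=15, d=1, a=30
d=1 and a=2a₀=30 at k=2, so the next step gives (m, d) = (15, 2) again — its k=1 value — and the period has length 2.

[15; 15, 30]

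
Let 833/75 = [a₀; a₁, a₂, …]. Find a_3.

833 = 11·75 + 8   →  a_0 = 11
75 = 9·8 + 3   →  a_1 = 9
8 = 2·3 + 2   →  a_2 = 2
3 = 1·2 + 1   →  a_3 = 1

1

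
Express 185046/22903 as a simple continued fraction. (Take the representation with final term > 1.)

[8; 12, 1, 1, 3, 17, 15]

185046 = 8*22903 + 1822
22903 = 12*1822 + 1039
1822 = 1*1039 + 783
1039 = 1*783 + 256
783 = 3*256 + 15
256 = 17*15 + 1
15 = 15*1 + 0  (stop)
So 185046/22903 = [8; 12, 1, 1, 3, 17, 15].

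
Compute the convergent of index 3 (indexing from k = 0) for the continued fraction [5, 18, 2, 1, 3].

278/55

Using pₖ = aₖpₖ₋₁ + pₖ₋₂, qₖ = aₖqₖ₋₁ + qₖ₋₂ (with p₋₁=1, p₋₂=0, q₋₁=0, q₋₂=1):
  k=0: a=5, p=5, q=1
  k=1: a=18, p=91, q=18
  k=2: a=2, p=187, q=37
  k=3: a=1, p=278, q=55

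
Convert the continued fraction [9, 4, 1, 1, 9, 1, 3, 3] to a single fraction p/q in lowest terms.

Fold from the inside: start with 3/1.
  3 + 1/3 = 10/3
  1 + 3/10 = 13/10
  9 + 10/13 = 127/13
  1 + 13/127 = 140/127
  1 + 127/140 = 267/140
  4 + 140/267 = 1208/267
  9 + 267/1208 = 11139/1208

11139/1208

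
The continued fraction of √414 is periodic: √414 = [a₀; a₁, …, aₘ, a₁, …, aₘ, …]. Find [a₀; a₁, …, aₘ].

[20; 2, 1, 7, 2, 7, 1, 2, 40]

a₀ = ⌊√414⌋ = 20.
With m₀=0, d₀=1 and mₖ₊₁ = dₖaₖ − mₖ, dₖ₊₁ = (n − mₖ₊₁²)/dₖ, aₖ₊₁ = ⌊(a₀+mₖ₊₁)/dₖ₊₁⌋:
  k=1: m=20, d=14, a=2
  k=2: m=8, d=25, a=1
  k=3: m=17, d=5, a=7
  k=4: m=18, d=18, a=2
  k=5: m=18, d=5, a=7
  k=6: m=17, d=25, a=1
  k=7: m=8, d=14, a=2
  k=8: m=20, d=1, a=40
d=1 and a=2a₀=40 at k=8, so the next step gives (m, d) = (20, 14) again — its k=1 value — and the period has length 8.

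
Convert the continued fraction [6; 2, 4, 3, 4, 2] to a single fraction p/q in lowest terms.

Fold from the inside: start with 2/1.
  4 + 1/2 = 9/2
  3 + 2/9 = 29/9
  4 + 9/29 = 125/29
  2 + 29/125 = 279/125
  6 + 125/279 = 1799/279

1799/279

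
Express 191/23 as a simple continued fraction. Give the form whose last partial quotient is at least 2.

191 = 8*23 + 7
23 = 3*7 + 2
7 = 3*2 + 1
2 = 2*1 + 0  (stop)
So 191/23 = [8; 3, 3, 2].

[8; 3, 3, 2]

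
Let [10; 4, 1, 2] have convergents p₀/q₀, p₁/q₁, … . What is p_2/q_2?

Using pₖ = aₖpₖ₋₁ + pₖ₋₂, qₖ = aₖqₖ₋₁ + qₖ₋₂ (with p₋₁=1, p₋₂=0, q₋₁=0, q₋₂=1):
  k=0: a=10, p=10, q=1
  k=1: a=4, p=41, q=4
  k=2: a=1, p=51, q=5

51/5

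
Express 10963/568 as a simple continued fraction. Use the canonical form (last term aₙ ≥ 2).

10963 = 19·568 + 171
568 = 3·171 + 55
171 = 3·55 + 6
55 = 9·6 + 1
6 = 6·1 + 0  (stop)
So 10963/568 = [19; 3, 3, 9, 6].

[19; 3, 3, 9, 6]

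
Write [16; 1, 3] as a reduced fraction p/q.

Fold from the inside: start with 3/1.
  1 + 1/3 = 4/3
  16 + 3/4 = 67/4

67/4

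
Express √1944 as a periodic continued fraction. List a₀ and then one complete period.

a₀ = ⌊√1944⌋ = 44.
With m₀=0, d₀=1 and mₖ₊₁ = dₖaₖ − mₖ, dₖ₊₁ = (n − mₖ₊₁²)/dₖ, aₖ₊₁ = ⌊(a₀+mₖ₊₁)/dₖ₊₁⌋:
  k=1: m=44, d=8, a=11
  k=2: m=44, d=1, a=88
d=1 and a=2a₀=88 at k=2, so the next step gives (m, d) = (44, 8) again — its k=1 value — and the period has length 2.

[44; 11, 88]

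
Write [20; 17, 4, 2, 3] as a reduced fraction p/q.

Fold from the inside: start with 3/1.
  2 + 1/3 = 7/3
  4 + 3/7 = 31/7
  17 + 7/31 = 534/31
  20 + 31/534 = 10711/534

10711/534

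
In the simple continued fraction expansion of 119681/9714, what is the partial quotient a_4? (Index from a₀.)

119681 = 12·9714 + 3113   →  a_0 = 12
9714 = 3·3113 + 375   →  a_1 = 3
3113 = 8·375 + 113   →  a_2 = 8
375 = 3·113 + 36   →  a_3 = 3
113 = 3·36 + 5   →  a_4 = 3

3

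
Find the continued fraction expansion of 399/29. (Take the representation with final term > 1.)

399 = 13×29 + 22
29 = 1×22 + 7
22 = 3×7 + 1
7 = 7×1 + 0  (stop)
So 399/29 = [13; 1, 3, 7].

[13; 1, 3, 7]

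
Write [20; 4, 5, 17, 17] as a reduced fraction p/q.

124627/6158

Using pₖ = aₖpₖ₋₁ + pₖ₋₂ and qₖ = aₖqₖ₋₁ + qₖ₋₂:
  k=0: a=20, p=20, q=1
  k=1: a=4, p=81, q=4
  k=2: a=5, p=425, q=21
  k=3: a=17, p=7306, q=361
  k=4: a=17, p=124627, q=6158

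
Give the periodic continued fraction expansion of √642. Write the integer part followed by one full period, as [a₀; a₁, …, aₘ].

a₀ = ⌊√642⌋ = 25.
With m₀=0, d₀=1 and mₖ₊₁ = dₖaₖ − mₖ, dₖ₊₁ = (n − mₖ₊₁²)/dₖ, aₖ₊₁ = ⌊(a₀+mₖ₊₁)/dₖ₊₁⌋:
  k=1: m=25, d=17, a=2
  k=2: m=9, d=33, a=1
  k=3: m=24, d=2, a=24
  k=4: m=24, d=33, a=1
  k=5: m=9, d=17, a=2
  k=6: m=25, d=1, a=50
d=1 and a=2a₀=50 at k=6, so the next step gives (m, d) = (25, 17) again — its k=1 value — and the period has length 6.

[25; 2, 1, 24, 1, 2, 50]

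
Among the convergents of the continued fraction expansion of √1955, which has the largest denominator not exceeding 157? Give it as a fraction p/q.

√1955 = [44; 4, 1, 1, 1, 4, 88, …] (period length 6).
Convergents:
  p_0/q_0 = 44/1
  p_1/q_1 = 177/4
  p_2/q_2 = 221/5
  p_3/q_3 = 398/9
  p_4/q_4 = 619/14
  p_5/q_5 = 2874/65
  p_6/q_6 = 253531/5734
q_5 = 65 ≤ 157 < 5734 = q_6, so the answer is 2874/65.

2874/65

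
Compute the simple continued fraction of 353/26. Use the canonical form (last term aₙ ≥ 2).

[13; 1, 1, 2, 1, 3]

353 = 13·26 + 15
26 = 1·15 + 11
15 = 1·11 + 4
11 = 2·4 + 3
4 = 1·3 + 1
3 = 3·1 + 0  (stop)
So 353/26 = [13; 1, 1, 2, 1, 3].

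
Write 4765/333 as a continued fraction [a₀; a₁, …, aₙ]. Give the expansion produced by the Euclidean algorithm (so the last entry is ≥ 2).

4765 = 14·333 + 103
333 = 3·103 + 24
103 = 4·24 + 7
24 = 3·7 + 3
7 = 2·3 + 1
3 = 3·1 + 0  (stop)
So 4765/333 = [14; 3, 4, 3, 2, 3].

[14; 3, 4, 3, 2, 3]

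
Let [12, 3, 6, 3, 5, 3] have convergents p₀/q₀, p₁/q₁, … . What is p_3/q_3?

Using pₖ = aₖpₖ₋₁ + pₖ₋₂, qₖ = aₖqₖ₋₁ + qₖ₋₂ (with p₋₁=1, p₋₂=0, q₋₁=0, q₋₂=1):
  k=0: a=12, p=12, q=1
  k=1: a=3, p=37, q=3
  k=2: a=6, p=234, q=19
  k=3: a=3, p=739, q=60

739/60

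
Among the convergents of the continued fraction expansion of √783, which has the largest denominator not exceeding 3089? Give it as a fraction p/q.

86157/3079

√783 = [27; 1, 54, …] (period length 2).
Convergents:
  p_0/q_0 = 27/1
  p_1/q_1 = 28/1
  p_2/q_2 = 1539/55
  p_3/q_3 = 1567/56
  p_4/q_4 = 86157/3079
  p_5/q_5 = 87724/3135
q_4 = 3079 ≤ 3089 < 3135 = q_5, so the answer is 86157/3079.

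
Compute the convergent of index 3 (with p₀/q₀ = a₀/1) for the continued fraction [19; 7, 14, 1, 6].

2029/106

Using pₖ = aₖpₖ₋₁ + pₖ₋₂, qₖ = aₖqₖ₋₁ + qₖ₋₂ (with p₋₁=1, p₋₂=0, q₋₁=0, q₋₂=1):
  k=0: a=19, p=19, q=1
  k=1: a=7, p=134, q=7
  k=2: a=14, p=1895, q=99
  k=3: a=1, p=2029, q=106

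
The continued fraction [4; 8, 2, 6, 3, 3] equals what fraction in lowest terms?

Using pₖ = aₖpₖ₋₁ + pₖ₋₂ and qₖ = aₖqₖ₋₁ + qₖ₋₂:
  k=0: a=4, p=4, q=1
  k=1: a=8, p=33, q=8
  k=2: a=2, p=70, q=17
  k=3: a=6, p=453, q=110
  k=4: a=3, p=1429, q=347
  k=5: a=3, p=4740, q=1151

4740/1151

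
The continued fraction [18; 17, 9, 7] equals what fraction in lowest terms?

Fold from the inside: start with 7/1.
  9 + 1/7 = 64/7
  17 + 7/64 = 1095/64
  18 + 64/1095 = 19774/1095

19774/1095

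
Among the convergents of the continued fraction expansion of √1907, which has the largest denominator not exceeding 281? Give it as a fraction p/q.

√1907 = [43; 1, 2, 43, 2, 1, 86, …] (period length 6).
Convergents:
  p_0/q_0 = 43/1
  p_1/q_1 = 44/1
  p_2/q_2 = 131/3
  p_3/q_3 = 5677/130
  p_4/q_4 = 11485/263
  p_5/q_5 = 17162/393
q_4 = 263 ≤ 281 < 393 = q_5, so the answer is 11485/263.

11485/263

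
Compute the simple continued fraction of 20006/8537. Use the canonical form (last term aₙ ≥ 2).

20006 = 2×8537 + 2932
8537 = 2×2932 + 2673
2932 = 1×2673 + 259
2673 = 10×259 + 83
259 = 3×83 + 10
83 = 8×10 + 3
10 = 3×3 + 1
3 = 3×1 + 0  (stop)
So 20006/8537 = [2; 2, 1, 10, 3, 8, 3, 3].

[2; 2, 1, 10, 3, 8, 3, 3]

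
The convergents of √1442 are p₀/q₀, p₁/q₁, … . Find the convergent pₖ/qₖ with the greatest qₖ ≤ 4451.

109630/2887

√1442 = [37; 1, 36, 1, 74, …] (period length 4).
Convergents:
  p_0/q_0 = 37/1
  p_1/q_1 = 38/1
  p_2/q_2 = 1405/37
  p_3/q_3 = 1443/38
  p_4/q_4 = 108187/2849
  p_5/q_5 = 109630/2887
  p_6/q_6 = 4054867/106781
q_5 = 2887 ≤ 4451 < 106781 = q_6, so the answer is 109630/2887.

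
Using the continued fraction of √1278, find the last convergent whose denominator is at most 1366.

√1278 = [35; 1, 2, 1, 70, …] (period length 4).
Convergents:
  p_0/q_0 = 35/1
  p_1/q_1 = 36/1
  p_2/q_2 = 107/3
  p_3/q_3 = 143/4
  p_4/q_4 = 10117/283
  p_5/q_5 = 10260/287
  p_6/q_6 = 30637/857
  p_7/q_7 = 40897/1144
  p_8/q_8 = 2893427/80937
q_7 = 1144 ≤ 1366 < 80937 = q_8, so the answer is 40897/1144.

40897/1144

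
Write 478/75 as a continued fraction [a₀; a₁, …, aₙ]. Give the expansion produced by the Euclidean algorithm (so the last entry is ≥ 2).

478 = 6*75 + 28
75 = 2*28 + 19
28 = 1*19 + 9
19 = 2*9 + 1
9 = 9*1 + 0  (stop)
So 478/75 = [6; 2, 1, 2, 9].

[6; 2, 1, 2, 9]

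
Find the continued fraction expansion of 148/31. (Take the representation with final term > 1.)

148 = 4×31 + 24
31 = 1×24 + 7
24 = 3×7 + 3
7 = 2×3 + 1
3 = 3×1 + 0  (stop)
So 148/31 = [4; 1, 3, 2, 3].

[4; 1, 3, 2, 3]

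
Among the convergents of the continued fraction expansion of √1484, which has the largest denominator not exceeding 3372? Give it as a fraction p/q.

129706/3367

√1484 = [38; 1, 1, 10, 1, 1, 76, …] (period length 6).
Convergents:
  p_0/q_0 = 38/1
  p_1/q_1 = 39/1
  p_2/q_2 = 77/2
  p_3/q_3 = 809/21
  p_4/q_4 = 886/23
  p_5/q_5 = 1695/44
  p_6/q_6 = 129706/3367
  p_7/q_7 = 131401/3411
q_6 = 3367 ≤ 3372 < 3411 = q_7, so the answer is 129706/3367.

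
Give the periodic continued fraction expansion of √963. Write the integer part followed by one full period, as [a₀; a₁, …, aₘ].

a₀ = ⌊√963⌋ = 31.
With m₀=0, d₀=1 and mₖ₊₁ = dₖaₖ − mₖ, dₖ₊₁ = (n − mₖ₊₁²)/dₖ, aₖ₊₁ = ⌊(a₀+mₖ₊₁)/dₖ₊₁⌋:
  k=1: m=31, d=2, a=31
  k=2: m=31, d=1, a=62
d=1 and a=2a₀=62 at k=2, so the next step gives (m, d) = (31, 2) again — its k=1 value — and the period has length 2.

[31; 31, 62]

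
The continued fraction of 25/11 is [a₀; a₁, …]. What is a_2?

1

25 = 2·11 + 3   →  a_0 = 2
11 = 3·3 + 2   →  a_1 = 3
3 = 1·2 + 1   →  a_2 = 1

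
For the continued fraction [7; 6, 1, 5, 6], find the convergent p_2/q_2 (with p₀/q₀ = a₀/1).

50/7

Using pₖ = aₖpₖ₋₁ + pₖ₋₂, qₖ = aₖqₖ₋₁ + qₖ₋₂ (with p₋₁=1, p₋₂=0, q₋₁=0, q₋₂=1):
  k=0: a=7, p=7, q=1
  k=1: a=6, p=43, q=6
  k=2: a=1, p=50, q=7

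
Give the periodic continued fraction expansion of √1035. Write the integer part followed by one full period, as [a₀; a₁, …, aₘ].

[32; 5, 1, 5, 64]

a₀ = ⌊√1035⌋ = 32.
With m₀=0, d₀=1 and mₖ₊₁ = dₖaₖ − mₖ, dₖ₊₁ = (n − mₖ₊₁²)/dₖ, aₖ₊₁ = ⌊(a₀+mₖ₊₁)/dₖ₊₁⌋:
  k=1: m=32, d=11, a=5
  k=2: m=23, d=46, a=1
  k=3: m=23, d=11, a=5
  k=4: m=32, d=1, a=64
d=1 and a=2a₀=64 at k=4, so the next step gives (m, d) = (32, 11) again — its k=1 value — and the period has length 4.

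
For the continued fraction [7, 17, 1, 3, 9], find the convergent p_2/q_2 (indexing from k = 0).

127/18

Using pₖ = aₖpₖ₋₁ + pₖ₋₂, qₖ = aₖqₖ₋₁ + qₖ₋₂ (with p₋₁=1, p₋₂=0, q₋₁=0, q₋₂=1):
  k=0: a=7, p=7, q=1
  k=1: a=17, p=120, q=17
  k=2: a=1, p=127, q=18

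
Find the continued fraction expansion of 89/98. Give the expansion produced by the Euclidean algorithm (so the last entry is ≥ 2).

[0; 1, 9, 1, 8]

89 = 0×98 + 89
98 = 1×89 + 9
89 = 9×9 + 8
9 = 1×8 + 1
8 = 8×1 + 0  (stop)
So 89/98 = [0; 1, 9, 1, 8].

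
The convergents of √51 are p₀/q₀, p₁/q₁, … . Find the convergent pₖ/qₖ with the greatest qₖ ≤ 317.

707/99

√51 = [7; 7, 14, …] (period length 2).
Convergents:
  p_0/q_0 = 7/1
  p_1/q_1 = 50/7
  p_2/q_2 = 707/99
  p_3/q_3 = 4999/700
q_2 = 99 ≤ 317 < 700 = q_3, so the answer is 707/99.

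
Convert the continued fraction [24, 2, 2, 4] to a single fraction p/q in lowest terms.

537/22

Fold from the inside: start with 4/1.
  2 + 1/4 = 9/4
  2 + 4/9 = 22/9
  24 + 9/22 = 537/22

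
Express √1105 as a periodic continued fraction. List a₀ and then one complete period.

[33; 4, 7, 7, 4, 66]

a₀ = ⌊√1105⌋ = 33.
With m₀=0, d₀=1 and mₖ₊₁ = dₖaₖ − mₖ, dₖ₊₁ = (n − mₖ₊₁²)/dₖ, aₖ₊₁ = ⌊(a₀+mₖ₊₁)/dₖ₊₁⌋:
  k=1: m=33, d=16, a=4
  k=2: m=31, d=9, a=7
  k=3: m=32, d=9, a=7
  k=4: m=31, d=16, a=4
  k=5: m=33, d=1, a=66
d=1 and a=2a₀=66 at k=5, so the next step gives (m, d) = (33, 16) again — its k=1 value — and the period has length 5.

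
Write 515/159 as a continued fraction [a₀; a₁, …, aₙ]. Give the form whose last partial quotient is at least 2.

515 = 3*159 + 38
159 = 4*38 + 7
38 = 5*7 + 3
7 = 2*3 + 1
3 = 3*1 + 0  (stop)
So 515/159 = [3; 4, 5, 2, 3].

[3; 4, 5, 2, 3]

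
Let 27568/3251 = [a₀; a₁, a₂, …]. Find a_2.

11

27568 = 8·3251 + 1560   →  a_0 = 8
3251 = 2·1560 + 131   →  a_1 = 2
1560 = 11·131 + 119   →  a_2 = 11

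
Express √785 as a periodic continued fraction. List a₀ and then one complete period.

a₀ = ⌊√785⌋ = 28.
With m₀=0, d₀=1 and mₖ₊₁ = dₖaₖ − mₖ, dₖ₊₁ = (n − mₖ₊₁²)/dₖ, aₖ₊₁ = ⌊(a₀+mₖ₊₁)/dₖ₊₁⌋:
  k=1: m=28, d=1, a=56
d=1 and a=2a₀=56 at k=1, so the next step gives (m, d) = (28, 1) again — its k=1 value — and the period has length 1.

[28; 56]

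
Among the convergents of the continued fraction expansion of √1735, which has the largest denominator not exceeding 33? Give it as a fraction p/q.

√1735 = [41; 1, 1, 1, 7, 1, 1, 1, 82, …] (period length 8).
Convergents:
  p_0/q_0 = 41/1
  p_1/q_1 = 42/1
  p_2/q_2 = 83/2
  p_3/q_3 = 125/3
  p_4/q_4 = 958/23
  p_5/q_5 = 1083/26
  p_6/q_6 = 2041/49
q_5 = 26 ≤ 33 < 49 = q_6, so the answer is 1083/26.

1083/26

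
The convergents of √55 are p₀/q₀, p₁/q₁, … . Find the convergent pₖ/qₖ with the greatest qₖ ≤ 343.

√55 = [7; 2, 2, 2, 14, …] (period length 4).
Convergents:
  p_0/q_0 = 7/1
  p_1/q_1 = 15/2
  p_2/q_2 = 37/5
  p_3/q_3 = 89/12
  p_4/q_4 = 1283/173
  p_5/q_5 = 2655/358
q_4 = 173 ≤ 343 < 358 = q_5, so the answer is 1283/173.

1283/173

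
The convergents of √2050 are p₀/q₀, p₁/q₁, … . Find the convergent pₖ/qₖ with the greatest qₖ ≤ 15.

498/11

√2050 = [45; 3, 1, 1, 1, 1, 3, 90, …] (period length 7).
Convergents:
  p_0/q_0 = 45/1
  p_1/q_1 = 136/3
  p_2/q_2 = 181/4
  p_3/q_3 = 317/7
  p_4/q_4 = 498/11
  p_5/q_5 = 815/18
q_4 = 11 ≤ 15 < 18 = q_5, so the answer is 498/11.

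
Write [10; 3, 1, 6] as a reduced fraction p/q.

Using pₖ = aₖpₖ₋₁ + pₖ₋₂ and qₖ = aₖqₖ₋₁ + qₖ₋₂:
  k=0: a=10, p=10, q=1
  k=1: a=3, p=31, q=3
  k=2: a=1, p=41, q=4
  k=3: a=6, p=277, q=27

277/27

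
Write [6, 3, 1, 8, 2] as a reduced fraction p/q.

463/74

Fold from the inside: start with 2/1.
  8 + 1/2 = 17/2
  1 + 2/17 = 19/17
  3 + 17/19 = 74/19
  6 + 19/74 = 463/74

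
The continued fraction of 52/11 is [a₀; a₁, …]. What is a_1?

52 = 4·11 + 8   →  a_0 = 4
11 = 1·8 + 3   →  a_1 = 1

1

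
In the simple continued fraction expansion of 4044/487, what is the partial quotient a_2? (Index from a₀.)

3

4044 = 8·487 + 148   →  a_0 = 8
487 = 3·148 + 43   →  a_1 = 3
148 = 3·43 + 19   →  a_2 = 3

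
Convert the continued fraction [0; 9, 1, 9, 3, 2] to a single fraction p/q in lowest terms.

Fold from the inside: start with 2/1.
  3 + 1/2 = 7/2
  9 + 2/7 = 65/7
  1 + 7/65 = 72/65
  9 + 65/72 = 713/72
  0 + 72/713 = 72/713

72/713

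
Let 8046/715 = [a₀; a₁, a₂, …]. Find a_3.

8046 = 11·715 + 181   →  a_0 = 11
715 = 3·181 + 172   →  a_1 = 3
181 = 1·172 + 9   →  a_2 = 1
172 = 19·9 + 1   →  a_3 = 19

19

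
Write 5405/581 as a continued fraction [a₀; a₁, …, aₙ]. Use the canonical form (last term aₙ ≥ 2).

5405 = 9*581 + 176
581 = 3*176 + 53
176 = 3*53 + 17
53 = 3*17 + 2
17 = 8*2 + 1
2 = 2*1 + 0  (stop)
So 5405/581 = [9; 3, 3, 3, 8, 2].

[9; 3, 3, 3, 8, 2]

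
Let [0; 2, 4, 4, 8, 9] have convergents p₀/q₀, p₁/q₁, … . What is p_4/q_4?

140/313

Using pₖ = aₖpₖ₋₁ + pₖ₋₂, qₖ = aₖqₖ₋₁ + qₖ₋₂ (with p₋₁=1, p₋₂=0, q₋₁=0, q₋₂=1):
  k=0: a=0, p=0, q=1
  k=1: a=2, p=1, q=2
  k=2: a=4, p=4, q=9
  k=3: a=4, p=17, q=38
  k=4: a=8, p=140, q=313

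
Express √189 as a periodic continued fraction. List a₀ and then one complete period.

a₀ = ⌊√189⌋ = 13.
With m₀=0, d₀=1 and mₖ₊₁ = dₖaₖ − mₖ, dₖ₊₁ = (n − mₖ₊₁²)/dₖ, aₖ₊₁ = ⌊(a₀+mₖ₊₁)/dₖ₊₁⌋:
  k=1: m=13, d=20, a=1
  k=2: m=7, d=7, a=2
  k=3: m=7, d=20, a=1
  k=4: m=13, d=1, a=26
d=1 and a=2a₀=26 at k=4, so the next step gives (m, d) = (13, 20) again — its k=1 value — and the period has length 4.

[13; 1, 2, 1, 26]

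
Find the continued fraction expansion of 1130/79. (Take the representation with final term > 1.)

[14; 3, 3, 2, 3]

1130 = 14*79 + 24
79 = 3*24 + 7
24 = 3*7 + 3
7 = 2*3 + 1
3 = 3*1 + 0  (stop)
So 1130/79 = [14; 3, 3, 2, 3].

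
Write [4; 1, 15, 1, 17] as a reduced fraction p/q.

Fold from the inside: start with 17/1.
  1 + 1/17 = 18/17
  15 + 17/18 = 287/18
  1 + 18/287 = 305/287
  4 + 287/305 = 1507/305

1507/305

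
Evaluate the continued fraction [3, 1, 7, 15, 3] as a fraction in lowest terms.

Using pₖ = aₖpₖ₋₁ + pₖ₋₂ and qₖ = aₖqₖ₋₁ + qₖ₋₂:
  k=0: a=3, p=3, q=1
  k=1: a=1, p=4, q=1
  k=2: a=7, p=31, q=8
  k=3: a=15, p=469, q=121
  k=4: a=3, p=1438, q=371

1438/371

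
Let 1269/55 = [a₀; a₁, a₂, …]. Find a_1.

1269 = 23·55 + 4   →  a_0 = 23
55 = 13·4 + 3   →  a_1 = 13

13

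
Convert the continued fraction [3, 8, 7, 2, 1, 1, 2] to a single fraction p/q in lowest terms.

2439/781

Fold from the inside: start with 2/1.
  1 + 1/2 = 3/2
  1 + 2/3 = 5/3
  2 + 3/5 = 13/5
  7 + 5/13 = 96/13
  8 + 13/96 = 781/96
  3 + 96/781 = 2439/781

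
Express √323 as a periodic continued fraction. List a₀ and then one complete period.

[17; 1, 34]

a₀ = ⌊√323⌋ = 17.
With m₀=0, d₀=1 and mₖ₊₁ = dₖaₖ − mₖ, dₖ₊₁ = (n − mₖ₊₁²)/dₖ, aₖ₊₁ = ⌊(a₀+mₖ₊₁)/dₖ₊₁⌋:
  k=1: m=17, d=34, a=1
  k=2: m=17, d=1, a=34
d=1 and a=2a₀=34 at k=2, so the next step gives (m, d) = (17, 34) again — its k=1 value — and the period has length 2.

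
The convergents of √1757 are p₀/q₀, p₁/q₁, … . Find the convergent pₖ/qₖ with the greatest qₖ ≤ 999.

√1757 = [41; 1, 10, 1, 82, …] (period length 4).
Convergents:
  p_0/q_0 = 41/1
  p_1/q_1 = 42/1
  p_2/q_2 = 461/11
  p_3/q_3 = 503/12
  p_4/q_4 = 41707/995
  p_5/q_5 = 42210/1007
q_4 = 995 ≤ 999 < 1007 = q_5, so the answer is 41707/995.

41707/995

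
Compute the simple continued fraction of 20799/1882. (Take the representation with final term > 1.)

20799 = 11×1882 + 97
1882 = 19×97 + 39
97 = 2×39 + 19
39 = 2×19 + 1
19 = 19×1 + 0  (stop)
So 20799/1882 = [11; 19, 2, 2, 19].

[11; 19, 2, 2, 19]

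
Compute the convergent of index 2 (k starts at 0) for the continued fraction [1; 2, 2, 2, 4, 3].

7/5

Using pₖ = aₖpₖ₋₁ + pₖ₋₂, qₖ = aₖqₖ₋₁ + qₖ₋₂ (with p₋₁=1, p₋₂=0, q₋₁=0, q₋₂=1):
  k=0: a=1, p=1, q=1
  k=1: a=2, p=3, q=2
  k=2: a=2, p=7, q=5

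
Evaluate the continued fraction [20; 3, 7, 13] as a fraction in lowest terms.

Using pₖ = aₖpₖ₋₁ + pₖ₋₂ and qₖ = aₖqₖ₋₁ + qₖ₋₂:
  k=0: a=20, p=20, q=1
  k=1: a=3, p=61, q=3
  k=2: a=7, p=447, q=22
  k=3: a=13, p=5872, q=289

5872/289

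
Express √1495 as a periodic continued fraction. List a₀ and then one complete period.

a₀ = ⌊√1495⌋ = 38.

[38; 1, 1, 1, 76]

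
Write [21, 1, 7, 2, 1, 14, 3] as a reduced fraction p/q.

24637/1126

Fold from the inside: start with 3/1.
  14 + 1/3 = 43/3
  1 + 3/43 = 46/43
  2 + 43/46 = 135/46
  7 + 46/135 = 991/135
  1 + 135/991 = 1126/991
  21 + 991/1126 = 24637/1126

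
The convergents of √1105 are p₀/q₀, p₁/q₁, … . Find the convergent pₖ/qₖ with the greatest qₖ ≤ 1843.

28488/857

√1105 = [33; 4, 7, 7, 4, 66, …] (period length 5).
Convergents:
  p_0/q_0 = 33/1
  p_1/q_1 = 133/4
  p_2/q_2 = 964/29
  p_3/q_3 = 6881/207
  p_4/q_4 = 28488/857
  p_5/q_5 = 1887089/56769
q_4 = 857 ≤ 1843 < 56769 = q_5, so the answer is 28488/857.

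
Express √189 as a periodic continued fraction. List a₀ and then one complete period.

a₀ = ⌊√189⌋ = 13.
With m₀=0, d₀=1 and mₖ₊₁ = dₖaₖ − mₖ, dₖ₊₁ = (n − mₖ₊₁²)/dₖ, aₖ₊₁ = ⌊(a₀+mₖ₊₁)/dₖ₊₁⌋:
  k=1: m=13, d=20, a=1
  k=2: m=7, d=7, a=2
  k=3: m=7, d=20, a=1
  k=4: m=13, d=1, a=26
d=1 and a=2a₀=26 at k=4, so the next step gives (m, d) = (13, 20) again — its k=1 value — and the period has length 4.

[13; 1, 2, 1, 26]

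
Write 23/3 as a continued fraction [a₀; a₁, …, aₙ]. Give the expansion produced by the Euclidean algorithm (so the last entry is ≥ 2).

23 = 7*3 + 2
3 = 1*2 + 1
2 = 2*1 + 0  (stop)
So 23/3 = [7; 1, 2].

[7; 1, 2]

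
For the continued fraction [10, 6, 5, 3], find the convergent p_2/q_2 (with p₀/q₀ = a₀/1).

Using pₖ = aₖpₖ₋₁ + pₖ₋₂, qₖ = aₖqₖ₋₁ + qₖ₋₂ (with p₋₁=1, p₋₂=0, q₋₁=0, q₋₂=1):
  k=0: a=10, p=10, q=1
  k=1: a=6, p=61, q=6
  k=2: a=5, p=315, q=31

315/31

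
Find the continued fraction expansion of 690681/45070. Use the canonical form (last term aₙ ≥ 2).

[15; 3, 12, 2, 3, 9, 18]

690681 = 15×45070 + 14631
45070 = 3×14631 + 1177
14631 = 12×1177 + 507
1177 = 2×507 + 163
507 = 3×163 + 18
163 = 9×18 + 1
18 = 18×1 + 0  (stop)
So 690681/45070 = [15; 3, 12, 2, 3, 9, 18].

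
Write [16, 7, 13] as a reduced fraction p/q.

1485/92

Using pₖ = aₖpₖ₋₁ + pₖ₋₂ and qₖ = aₖqₖ₋₁ + qₖ₋₂:
  k=0: a=16, p=16, q=1
  k=1: a=7, p=113, q=7
  k=2: a=13, p=1485, q=92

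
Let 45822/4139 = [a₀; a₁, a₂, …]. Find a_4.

11

45822 = 11·4139 + 293   →  a_0 = 11
4139 = 14·293 + 37   →  a_1 = 14
293 = 7·37 + 34   →  a_2 = 7
37 = 1·34 + 3   →  a_3 = 1
34 = 11·3 + 1   →  a_4 = 11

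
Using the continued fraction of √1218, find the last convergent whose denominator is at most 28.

√1218 = [34; 1, 8, 1, 68, …] (period length 4).
Convergents:
  p_0/q_0 = 34/1
  p_1/q_1 = 35/1
  p_2/q_2 = 314/9
  p_3/q_3 = 349/10
  p_4/q_4 = 24046/689
q_3 = 10 ≤ 28 < 689 = q_4, so the answer is 349/10.

349/10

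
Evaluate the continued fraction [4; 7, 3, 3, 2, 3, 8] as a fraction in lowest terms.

Fold from the inside: start with 8/1.
  3 + 1/8 = 25/8
  2 + 8/25 = 58/25
  3 + 25/58 = 199/58
  3 + 58/199 = 655/199
  7 + 199/655 = 4784/655
  4 + 655/4784 = 19791/4784

19791/4784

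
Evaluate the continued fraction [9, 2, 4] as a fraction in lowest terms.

85/9

Using pₖ = aₖpₖ₋₁ + pₖ₋₂ and qₖ = aₖqₖ₋₁ + qₖ₋₂:
  k=0: a=9, p=9, q=1
  k=1: a=2, p=19, q=2
  k=2: a=4, p=85, q=9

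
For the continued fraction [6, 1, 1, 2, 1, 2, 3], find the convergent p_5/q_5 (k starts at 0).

Using pₖ = aₖpₖ₋₁ + pₖ₋₂, qₖ = aₖqₖ₋₁ + qₖ₋₂ (with p₋₁=1, p₋₂=0, q₋₁=0, q₋₂=1):
  k=0: a=6, p=6, q=1
  k=1: a=1, p=7, q=1
  k=2: a=1, p=13, q=2
  k=3: a=2, p=33, q=5
  k=4: a=1, p=46, q=7
  k=5: a=2, p=125, q=19

125/19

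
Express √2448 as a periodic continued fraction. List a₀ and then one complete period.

a₀ = ⌊√2448⌋ = 49.
With m₀=0, d₀=1 and mₖ₊₁ = dₖaₖ − mₖ, dₖ₊₁ = (n − mₖ₊₁²)/dₖ, aₖ₊₁ = ⌊(a₀+mₖ₊₁)/dₖ₊₁⌋:
  k=1: m=49, d=47, a=2
  k=2: m=45, d=9, a=10
  k=3: m=45, d=47, a=2
  k=4: m=49, d=1, a=98
d=1 and a=2a₀=98 at k=4, so the next step gives (m, d) = (49, 47) again — its k=1 value — and the period has length 4.

[49; 2, 10, 2, 98]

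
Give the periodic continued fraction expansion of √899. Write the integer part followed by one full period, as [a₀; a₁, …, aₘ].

a₀ = ⌊√899⌋ = 29.
With m₀=0, d₀=1 and mₖ₊₁ = dₖaₖ − mₖ, dₖ₊₁ = (n − mₖ₊₁²)/dₖ, aₖ₊₁ = ⌊(a₀+mₖ₊₁)/dₖ₊₁⌋:
  k=1: m=29, d=58, a=1
  k=2: m=29, d=1, a=58
d=1 and a=2a₀=58 at k=2, so the next step gives (m, d) = (29, 58) again — its k=1 value — and the period has length 2.

[29; 1, 58]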